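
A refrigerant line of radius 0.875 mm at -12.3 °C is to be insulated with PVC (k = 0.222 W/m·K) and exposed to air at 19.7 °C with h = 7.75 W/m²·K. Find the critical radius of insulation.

For a cylinder, r_cr = k_ins/h = 0.222/7.75 = 0.0286 m = 2.86 cm

r_cr = 2.86 cm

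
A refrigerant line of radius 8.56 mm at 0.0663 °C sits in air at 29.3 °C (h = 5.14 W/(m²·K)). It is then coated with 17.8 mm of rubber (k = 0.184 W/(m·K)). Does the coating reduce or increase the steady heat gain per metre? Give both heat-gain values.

Critical radius for a cylinder: r_cr = k/h = 0.0358 m = 3.58 cm.
Outer radius after coating: r₂ = 0.00856 + 0.0178 = 0.02636 m.
Since r₁ < r_cr and r₂ ≤ r_cr, the coating moves toward the maximum at r_cr — heat gain rises.
Bare: R = 1/(2πr₁h) = 3.617 m·K/W; Q = 29.2337/3.617 = 8.08 W/m.
Coated: R = R_cond + R_conv = 2.148 m·K/W; Q = 29.2337/2.148 = 13.6 W/m.

increases: 8.08 → 13.6 W/m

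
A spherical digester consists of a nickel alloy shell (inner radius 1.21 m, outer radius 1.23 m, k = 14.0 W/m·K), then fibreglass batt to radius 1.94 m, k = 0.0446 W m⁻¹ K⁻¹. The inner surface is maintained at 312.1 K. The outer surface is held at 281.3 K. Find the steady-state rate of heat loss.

Treat each layer as a resistance in series:
  R_nickel alloy = (1/1.21 − 1/1.23)/(4πk) = 0.01344/(4π·14.0) = 7.638×10^-5 K/W
  R_fibreglass batt = (1/1.23 − 1/1.94)/(4πk) = 0.2975/(4π·0.0446) = 0.5309 K/W
ΣR = 7.638×10^-5 + 0.5309 = 0.5310 K/W
Q = ΔT/ΣR = (312.1 K − 281.3 K)/0.5310 = 58.0 W

Q = 58.0 W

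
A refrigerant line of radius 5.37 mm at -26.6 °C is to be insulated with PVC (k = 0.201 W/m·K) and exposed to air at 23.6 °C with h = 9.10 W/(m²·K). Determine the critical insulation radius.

For a cylinder, r_cr = k_ins/h = 0.201/9.10 = 0.0221 m = 2.21 cm

r_cr = 2.21 cm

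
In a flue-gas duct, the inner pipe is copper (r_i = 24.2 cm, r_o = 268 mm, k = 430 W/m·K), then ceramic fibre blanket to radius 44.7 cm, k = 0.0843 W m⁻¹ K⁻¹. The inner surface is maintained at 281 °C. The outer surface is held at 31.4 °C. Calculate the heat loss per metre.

Q' = 258 W/m

Treat each layer as a resistance in series:
  R'_copper = ln(0.268/0.242)/(2πk) = 0.1020/(2π·430) = 3.777×10^-5 m·K/W
  R'_ceramic fibre blanket = ln(0.447/0.268)/(2πk) = 0.5116/(2π·0.0843) = 0.9658 m·K/W
ΣR = 3.777×10^-5 + 0.9658 = 0.9658 m·K/W
Q' = ΔT/ΣR = (281 °C − 31.4 °C)/0.9658 = 258 W/m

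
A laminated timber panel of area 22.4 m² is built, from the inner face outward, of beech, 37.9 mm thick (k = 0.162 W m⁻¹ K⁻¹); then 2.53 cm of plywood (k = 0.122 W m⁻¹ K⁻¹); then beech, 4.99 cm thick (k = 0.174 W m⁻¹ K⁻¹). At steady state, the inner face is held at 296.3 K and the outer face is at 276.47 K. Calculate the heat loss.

Resistance network (inner→outer):
  R_beech = L/(kA) = 0.0379/(0.162·22.4) = 0.01044 K/W
  R_plywood = L/(kA) = 0.0253/(0.122·22.4) = 0.009258 K/W
  R_beech = L/(kA) = 0.0499/(0.174·22.4) = 0.01280 K/W
ΣR = 0.01044 + 0.009258 + 0.01280 = 0.03250 K/W
Q = ΔT/ΣR = (296.3 K − 276.47 K)/0.03250 = 610 W

Q = 610 W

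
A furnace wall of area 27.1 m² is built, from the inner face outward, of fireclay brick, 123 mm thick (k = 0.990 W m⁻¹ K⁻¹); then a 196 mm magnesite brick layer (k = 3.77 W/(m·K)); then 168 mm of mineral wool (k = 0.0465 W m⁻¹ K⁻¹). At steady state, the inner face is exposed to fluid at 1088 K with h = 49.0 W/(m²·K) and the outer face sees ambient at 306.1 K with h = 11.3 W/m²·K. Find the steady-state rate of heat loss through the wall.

Q = 5.44 kW

Resistance network (inner→outer):
  R_conv,in = 1/(hA) = 1/(49.0·27.1) = 7.531×10^-4 K/W
  R_fireclay brick = L/(kA) = 0.123/(0.990·27.1) = 0.004585 K/W
  R_magnesite brick = L/(kA) = 0.196/(3.77·27.1) = 0.001918 K/W
  R_mineral wool = L/(kA) = 0.168/(0.0465·27.1) = 0.1333 K/W
  R_conv,out = 1/(hA) = 1/(11.3·27.1) = 0.003266 K/W
ΣR = 7.531×10^-4 + 0.004585 + 0.001918 + 0.1333 + 0.003266 = 0.1438 K/W
Q = ΔT/ΣR = (1088 K − 306.1 K)/0.1438 = 5440 W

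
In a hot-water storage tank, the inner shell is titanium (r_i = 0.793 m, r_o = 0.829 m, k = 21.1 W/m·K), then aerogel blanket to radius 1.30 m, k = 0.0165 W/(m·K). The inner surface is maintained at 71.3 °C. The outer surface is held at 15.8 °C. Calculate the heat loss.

Q = 26.3 W

Treat each layer as a resistance in series:
  R_titanium = (1/0.793 − 1/0.829)/(4πk) = 0.05476/(4π·21.1) = 2.065×10^-4 K/W
  R_aerogel blanket = (1/0.829 − 1/1.30)/(4πk) = 0.4370/(4π·0.0165) = 2.108 K/W
ΣR = 2.065×10^-4 + 2.108 = 2.108 K/W
Q = ΔT/ΣR = (71.3 °C − 15.8 °C)/2.108 = 26.3 W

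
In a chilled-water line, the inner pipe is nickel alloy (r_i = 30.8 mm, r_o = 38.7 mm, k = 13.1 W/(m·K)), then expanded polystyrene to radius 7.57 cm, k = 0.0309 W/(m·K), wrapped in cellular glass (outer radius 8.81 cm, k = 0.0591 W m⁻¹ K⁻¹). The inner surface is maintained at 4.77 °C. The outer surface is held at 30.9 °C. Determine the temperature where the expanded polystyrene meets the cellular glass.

T = 28.1 °C

Resistance network (inner→outer):
  R'_nickel alloy = ln(0.0387/0.0308)/(2πk) = 0.2283/(2π·13.1) = 0.002774 m·K/W
  R'_expanded polystyrene = ln(0.0757/0.0387)/(2πk) = 0.6709/(2π·0.0309) = 3.456 m·K/W
  R'_cellular glass = ln(0.0881/0.0757)/(2πk) = 0.1517/(2π·0.0591) = 0.4085 m·K/W
ΣR = 0.002774 + 3.456 + 0.4085 = 3.867 m·K/W
Q' = ΔT/ΣR = (4.77 °C − 30.9 °C)/3.867 = -6.757 W/m
From the inner boundary to the expanded polystyrene/cellular glass interface, ΣR_partial = 3.459 m·K/W.
T_interface = T_in − Q'·ΣR_partial = 4.77 °C − (-6.757)(3.459) = 28.1 °C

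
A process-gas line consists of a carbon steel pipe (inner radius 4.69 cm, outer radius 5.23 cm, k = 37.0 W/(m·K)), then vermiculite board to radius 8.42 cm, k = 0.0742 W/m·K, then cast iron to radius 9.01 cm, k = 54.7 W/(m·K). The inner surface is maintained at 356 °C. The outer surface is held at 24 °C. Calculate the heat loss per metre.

Q' = 325 W/m

Treat each layer as a resistance in series:
  R'_carbon steel = ln(0.0523/0.0469)/(2πk) = 0.1090/(2π·37.0) = 4.688×10^-4 m·K/W
  R'_vermiculite board = ln(0.0842/0.0523)/(2πk) = 0.4762/(2π·0.0742) = 1.021 m·K/W
  R'_cast iron = ln(0.0901/0.0842)/(2πk) = 0.06773/(2π·54.7) = 1.971×10^-4 m·K/W
ΣR = 4.688×10^-4 + 1.021 + 1.971×10^-4 = 1.022 m·K/W
Q' = ΔT/ΣR = (356 °C − 24 °C)/1.022 = 325 W/m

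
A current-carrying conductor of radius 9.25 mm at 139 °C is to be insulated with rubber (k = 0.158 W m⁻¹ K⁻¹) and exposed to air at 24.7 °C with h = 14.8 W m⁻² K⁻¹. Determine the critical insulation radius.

For a cylinder, r_cr = k_ins/h = 0.158/14.8 = 0.0107 m = 1.07 cm

r_cr = 1.07 cm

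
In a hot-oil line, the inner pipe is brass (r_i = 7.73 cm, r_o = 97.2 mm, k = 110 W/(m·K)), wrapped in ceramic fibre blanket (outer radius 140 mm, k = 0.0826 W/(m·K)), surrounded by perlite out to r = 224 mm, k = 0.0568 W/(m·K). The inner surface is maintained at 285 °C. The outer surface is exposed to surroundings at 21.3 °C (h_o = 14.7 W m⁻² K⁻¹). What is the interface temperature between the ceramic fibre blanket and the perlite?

Series thermal resistances, inner to outer:
  R'_brass = ln(0.0972/0.0773)/(2πk) = 0.2291/(2π·110) = 3.314×10^-4 m·K/W
  R'_ceramic fibre blanket = ln(0.140/0.0972)/(2πk) = 0.3649/(2π·0.0826) = 0.7030 m·K/W
  R'_perlite = ln(0.224/0.140)/(2πk) = 0.4700/(2π·0.0568) = 1.317 m·K/W
  R'_conv,out = 1/(2πr h) = 1/(2π·0.224·14.7) = 0.04833 m·K/W
ΣR = 3.314×10^-4 + 0.7030 + 1.317 + 0.04833 = 2.069 m·K/W
Q' = ΔT/ΣR = (285 °C − 21.3 °C)/2.069 = 127.5 W/m
From the inner boundary to the ceramic fibre blanket/perlite interface, ΣR_partial = 0.7033 m·K/W.
T_interface = T_in − Q'·ΣR_partial = 285 °C − (127.5)(0.7033) = 195 °C

T = 195 °C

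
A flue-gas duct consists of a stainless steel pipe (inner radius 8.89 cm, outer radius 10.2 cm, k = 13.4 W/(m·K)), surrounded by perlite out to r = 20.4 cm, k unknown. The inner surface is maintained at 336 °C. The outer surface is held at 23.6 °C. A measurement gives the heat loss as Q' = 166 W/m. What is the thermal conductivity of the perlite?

k = 0.0587 W/m·K

ΣR = ΔT/Q' = |336 − 23.6|/166 = 1.882 m·K/W
Known resistances:
  R'_stainless steel = ln(0.102/0.0889)/(2πk) = 0.1375/(2π·13.4) = 0.001633 m·K/W
R_perlite = ΣR − ΣR_known = 1.882 − 0.001633 = 1.880 m·K/W
ln(r₂/r₁)/(2πk) = 1.880 ⇒ k = 0.6931/(2π·1.880) = 0.0587 W/m·K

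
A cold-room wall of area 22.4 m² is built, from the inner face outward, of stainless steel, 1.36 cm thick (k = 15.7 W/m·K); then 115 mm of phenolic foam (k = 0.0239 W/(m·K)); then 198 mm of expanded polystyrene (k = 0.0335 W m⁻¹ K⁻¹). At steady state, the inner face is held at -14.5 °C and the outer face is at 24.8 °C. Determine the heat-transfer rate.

Series thermal resistances, inner to outer:
  R_stainless steel = L/(kA) = 0.0136/(15.7·22.4) = 3.867×10^-5 K/W
  R_phenolic foam = L/(kA) = 0.115/(0.0239·22.4) = 0.2148 K/W
  R_expanded polystyrene = L/(kA) = 0.198/(0.0335·22.4) = 0.2639 K/W
ΣR = 3.867×10^-5 + 0.2148 + 0.2639 = 0.4787 K/W
Q = ΔT/ΣR = (-14.5 °C − 24.8 °C)/0.4787 = -82.1 W
(Negative Q ⇒ heat flows inward; heat gain = 82.1 W.)

Q = 82.1 W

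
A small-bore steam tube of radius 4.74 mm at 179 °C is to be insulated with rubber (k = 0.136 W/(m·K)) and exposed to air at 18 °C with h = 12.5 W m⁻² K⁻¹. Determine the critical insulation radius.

r_cr = 1.09 cm

For a cylinder, r_cr = k_ins/h = 0.136/12.5 = 0.0109 m = 1.09 cm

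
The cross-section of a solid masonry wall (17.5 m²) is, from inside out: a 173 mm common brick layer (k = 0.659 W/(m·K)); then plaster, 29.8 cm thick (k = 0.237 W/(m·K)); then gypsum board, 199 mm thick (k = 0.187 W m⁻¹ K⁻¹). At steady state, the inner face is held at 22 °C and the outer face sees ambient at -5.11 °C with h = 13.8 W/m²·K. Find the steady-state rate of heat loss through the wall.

Q = 179 W

Series thermal resistances, inner to outer:
  R_common brick = L/(kA) = 0.173/(0.659·17.5) = 0.01500 K/W
  R_plaster = L/(kA) = 0.298/(0.237·17.5) = 0.07185 K/W
  R_gypsum board = L/(kA) = 0.199/(0.187·17.5) = 0.06081 K/W
  R_conv,out = 1/(hA) = 1/(13.8·17.5) = 0.004141 K/W
ΣR = 0.01500 + 0.07185 + 0.06081 + 0.004141 = 0.1518 K/W
Q = ΔT/ΣR = (22 °C − -5.11 °C)/0.1518 = 179 W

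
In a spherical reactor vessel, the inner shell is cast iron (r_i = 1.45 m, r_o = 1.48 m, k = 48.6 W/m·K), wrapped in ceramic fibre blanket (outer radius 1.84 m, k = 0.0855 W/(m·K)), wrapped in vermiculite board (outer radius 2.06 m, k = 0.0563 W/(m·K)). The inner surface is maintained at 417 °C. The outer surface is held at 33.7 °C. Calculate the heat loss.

Q = 1870 W

Resistance network (inner→outer):
  R_cast iron = (1/1.45 − 1/1.48)/(4πk) = 0.01398/(4π·48.6) = 2.289×10^-5 K/W
  R_ceramic fibre blanket = (1/1.48 − 1/1.84)/(4πk) = 0.1322/(4π·0.0855) = 0.1230 K/W
  R_vermiculite board = (1/1.84 − 1/2.06)/(4πk) = 0.05804/(4π·0.0563) = 0.08204 K/W
ΣR = 2.289×10^-5 + 0.1230 + 0.08204 = 0.2051 K/W
Q = ΔT/ΣR = (417 °C − 33.7 °C)/0.2051 = 1870 W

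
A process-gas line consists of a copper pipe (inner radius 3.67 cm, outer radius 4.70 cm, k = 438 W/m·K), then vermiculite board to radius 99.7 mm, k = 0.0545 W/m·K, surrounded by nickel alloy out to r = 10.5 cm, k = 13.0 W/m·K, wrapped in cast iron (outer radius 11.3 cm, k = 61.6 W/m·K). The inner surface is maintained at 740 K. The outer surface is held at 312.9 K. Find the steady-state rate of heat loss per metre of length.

Treat each layer as a resistance in series:
  R'_copper = ln(0.0470/0.0367)/(2πk) = 0.2474/(2π·438) = 8.989×10^-5 m·K/W
  R'_vermiculite board = ln(0.0997/0.0470)/(2πk) = 0.7520/(2π·0.0545) = 2.196 m·K/W
  R'_nickel alloy = ln(0.105/0.0997)/(2πk) = 0.05179/(2π·13.0) = 6.341×10^-4 m·K/W
  R'_cast iron = ln(0.113/0.105)/(2πk) = 0.07343/(2π·61.6) = 1.897×10^-4 m·K/W
ΣR = 8.989×10^-5 + 2.196 + 6.341×10^-4 + 1.897×10^-4 = 2.197 m·K/W
Q' = ΔT/ΣR = (740 K − 312.9 K)/2.197 = 194 W/m

Q' = 194 W/m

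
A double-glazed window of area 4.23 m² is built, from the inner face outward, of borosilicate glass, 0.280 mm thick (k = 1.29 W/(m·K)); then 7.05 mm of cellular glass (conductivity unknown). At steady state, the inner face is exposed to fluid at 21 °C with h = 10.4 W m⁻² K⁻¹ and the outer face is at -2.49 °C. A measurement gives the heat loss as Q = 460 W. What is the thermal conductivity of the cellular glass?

k = 0.0589 W/m·K

ΣR = ΔT/Q = |21 − -2.49|/460 = 0.05107 K/W
Known resistances:
  R_conv,in = 1/(hA) = 1/(10.4·4.23) = 0.02273 K/W
  R_borosilicate glass = L/(kA) = 2.80×10^-4/(1.29·4.23) = 5.131×10^-5 K/W
R_cellular glass = ΣR − ΣR_known = 0.05107 − 0.02278 = 0.02829 K/W
L/(kA) = 0.02829 ⇒ k = 0.00705/(0.02829·4.23) = 0.0589 W/m·K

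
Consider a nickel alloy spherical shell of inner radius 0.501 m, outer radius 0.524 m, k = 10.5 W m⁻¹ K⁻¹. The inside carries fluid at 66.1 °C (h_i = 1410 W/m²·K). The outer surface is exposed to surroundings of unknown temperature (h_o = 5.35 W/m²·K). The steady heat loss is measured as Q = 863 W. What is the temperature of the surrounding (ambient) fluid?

T_out = 18.6 °C

Series resistances:
  R_conv,in = 1/(4πr²h) = 1/(4π·0.501²·1410) = 2.249×10^-4 K/W
  R_nickel alloy = (1/0.501 − 1/0.524)/(4πk) = 0.08761/(4π·10.5) = 6.640×10^-4 K/W
  R_conv,out = 1/(4πr²h) = 1/(4π·0.524²·5.35) = 0.05417 K/W
ΣR = 0.05506 K/W
ΔT = Q·ΣR = 863 × 0.05506 = 47.52 K
Heat flows outward, so T_out = T_in − ΔT = 66.1 − 47.52 = 18.6 °C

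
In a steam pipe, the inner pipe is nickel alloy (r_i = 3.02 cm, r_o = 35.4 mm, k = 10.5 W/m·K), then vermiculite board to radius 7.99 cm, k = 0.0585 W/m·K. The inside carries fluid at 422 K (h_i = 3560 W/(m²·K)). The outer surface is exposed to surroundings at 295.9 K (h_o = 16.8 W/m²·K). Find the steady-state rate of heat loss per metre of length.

Q' = 54.0 W/m

Resistance network (inner→outer):
  R'_conv,in = 1/(2πr h) = 1/(2π·0.0302·3560) = 0.001480 m·K/W
  R'_nickel alloy = ln(0.0354/0.0302)/(2πk) = 0.1589/(2π·10.5) = 0.002408 m·K/W
  R'_vermiculite board = ln(0.0799/0.0354)/(2πk) = 0.8141/(2π·0.0585) = 2.215 m·K/W
  R'_conv,out = 1/(2πr h) = 1/(2π·0.0799·16.8) = 0.1186 m·K/W
ΣR = 0.001480 + 0.002408 + 2.215 + 0.1186 = 2.337 m·K/W
Q' = ΔT/ΣR = (422 K − 295.9 K)/2.337 = 54.0 W/m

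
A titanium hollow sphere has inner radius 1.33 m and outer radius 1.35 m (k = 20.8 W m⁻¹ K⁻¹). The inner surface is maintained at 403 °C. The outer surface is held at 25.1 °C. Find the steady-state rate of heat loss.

Q = 8.87×10^6 W

Q = 4πk·ΔT/(1/r₁ − 1/r₂) = 4π × 20.8 × 377.9 / (1/1.33 − 1/1.35) = 8.87×10^6 W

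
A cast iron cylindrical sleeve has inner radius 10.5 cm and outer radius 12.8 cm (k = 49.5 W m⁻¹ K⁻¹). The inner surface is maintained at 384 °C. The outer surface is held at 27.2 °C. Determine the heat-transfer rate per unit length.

Q' = 2πk·ΔT/ln(r₂/r₁) = 2π × 49.5 × 356.8 / ln(0.128/0.105) = 5.60×10^5 W/m

Q' = 560 kW/m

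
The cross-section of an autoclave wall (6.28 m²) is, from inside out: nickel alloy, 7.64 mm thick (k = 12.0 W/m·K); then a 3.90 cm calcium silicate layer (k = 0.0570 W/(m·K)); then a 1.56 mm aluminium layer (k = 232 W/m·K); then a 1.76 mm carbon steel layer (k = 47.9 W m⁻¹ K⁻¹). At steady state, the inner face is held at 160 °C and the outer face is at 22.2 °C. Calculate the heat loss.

Series thermal resistances, inner to outer:
  R_nickel alloy = L/(kA) = 0.00764/(12.0·6.28) = 1.014×10^-4 K/W
  R_calcium silicate = L/(kA) = 0.0390/(0.0570·6.28) = 0.1090 K/W
  R_aluminium = L/(kA) = 0.00156/(232·6.28) = 1.071×10^-6 K/W
  R_carbon steel = L/(kA) = 0.00176/(47.9·6.28) = 5.851×10^-6 K/W
ΣR = 1.014×10^-4 + 0.1090 + 1.071×10^-6 + 5.851×10^-6 = 0.1091 K/W
Q = ΔT/ΣR = (160 °C − 22.2 °C)/0.1091 = 1260 W

Q = 1260 W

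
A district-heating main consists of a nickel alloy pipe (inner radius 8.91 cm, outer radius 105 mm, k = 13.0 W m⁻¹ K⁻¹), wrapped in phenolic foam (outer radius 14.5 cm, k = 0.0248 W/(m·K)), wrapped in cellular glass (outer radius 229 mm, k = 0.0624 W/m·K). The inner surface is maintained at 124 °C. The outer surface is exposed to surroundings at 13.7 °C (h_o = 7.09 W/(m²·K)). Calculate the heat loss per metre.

Series thermal resistances, inner to outer:
  R'_nickel alloy = ln(0.105/0.0891)/(2πk) = 0.1642/(2π·13.0) = 0.002010 m·K/W
  R'_phenolic foam = ln(0.145/0.105)/(2πk) = 0.3228/(2π·0.0248) = 2.071 m·K/W
  R'_cellular glass = ln(0.229/0.145)/(2πk) = 0.4570/(2π·0.0624) = 1.166 m·K/W
  R'_conv,out = 1/(2πr h) = 1/(2π·0.229·7.09) = 0.09803 m·K/W
ΣR = 0.002010 + 2.071 + 1.166 + 0.09803 = 3.337 m·K/W
Q' = ΔT/ΣR = (124 °C − 13.7 °C)/3.337 = 33.1 W/m

Q' = 33.1 W/m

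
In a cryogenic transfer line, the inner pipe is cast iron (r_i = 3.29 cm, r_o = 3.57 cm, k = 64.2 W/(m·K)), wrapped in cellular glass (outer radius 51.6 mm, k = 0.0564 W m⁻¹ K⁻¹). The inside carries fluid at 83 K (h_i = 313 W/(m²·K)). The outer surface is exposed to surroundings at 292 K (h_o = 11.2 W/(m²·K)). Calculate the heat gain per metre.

Q' = 157 W/m

Resistance network (inner→outer):
  R'_conv,in = 1/(2πr h) = 1/(2π·0.0329·313) = 0.01546 m·K/W
  R'_cast iron = ln(0.0357/0.0329)/(2πk) = 0.08168/(2π·64.2) = 2.025×10^-4 m·K/W
  R'_cellular glass = ln(0.0516/0.0357)/(2πk) = 0.3684/(2π·0.0564) = 1.040 m·K/W
  R'_conv,out = 1/(2πr h) = 1/(2π·0.0516·11.2) = 0.2754 m·K/W
ΣR = 0.01546 + 2.025×10^-4 + 1.040 + 0.2754 = 1.331 m·K/W
Q' = ΔT/ΣR = (83 K − 292 K)/1.331 = -157 W/m
(Negative Q' ⇒ heat flows inward; heat gain = 157 W/m.)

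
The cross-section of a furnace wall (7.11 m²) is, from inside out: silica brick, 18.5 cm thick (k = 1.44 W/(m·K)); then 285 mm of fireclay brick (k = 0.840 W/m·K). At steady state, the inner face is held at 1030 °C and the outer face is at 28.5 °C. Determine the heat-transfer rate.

Series thermal resistances, inner to outer:
  R_silica brick = L/(kA) = 0.185/(1.44·7.11) = 0.01807 K/W
  R_fireclay brick = L/(kA) = 0.285/(0.840·7.11) = 0.04772 K/W
ΣR = 0.01807 + 0.04772 = 0.06579 K/W
Q = ΔT/ΣR = (1030 °C − 28.5 °C)/0.06579 = 15200 W

Q = 15200 W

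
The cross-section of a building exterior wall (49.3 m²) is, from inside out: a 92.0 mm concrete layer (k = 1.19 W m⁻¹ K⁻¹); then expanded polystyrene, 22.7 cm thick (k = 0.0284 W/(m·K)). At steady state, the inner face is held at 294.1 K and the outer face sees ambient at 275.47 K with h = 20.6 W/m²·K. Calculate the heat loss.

Treat each layer as a resistance in series:
  R_concrete = L/(kA) = 0.0920/(1.19·49.3) = 0.001568 K/W
  R_expanded polystyrene = L/(kA) = 0.227/(0.0284·49.3) = 0.1621 K/W
  R_conv,out = 1/(hA) = 1/(20.6·49.3) = 9.847×10^-4 K/W
ΣR = 0.001568 + 0.1621 + 9.847×10^-4 = 0.1647 K/W
Q = ΔT/ΣR = (294.1 K − 275.47 K)/0.1647 = 113 W

Q = 113 W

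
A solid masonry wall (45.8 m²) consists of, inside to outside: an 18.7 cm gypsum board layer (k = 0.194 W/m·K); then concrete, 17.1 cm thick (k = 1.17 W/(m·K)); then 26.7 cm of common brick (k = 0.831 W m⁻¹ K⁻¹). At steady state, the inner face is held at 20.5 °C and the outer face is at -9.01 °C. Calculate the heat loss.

Series thermal resistances, inner to outer:
  R_gypsum board = L/(kA) = 0.187/(0.194·45.8) = 0.02105 K/W
  R_concrete = L/(kA) = 0.171/(1.17·45.8) = 0.003191 K/W
  R_common brick = L/(kA) = 0.267/(0.831·45.8) = 0.007015 K/W
ΣR = 0.02105 + 0.003191 + 0.007015 = 0.03126 K/W
Q = ΔT/ΣR = (20.5 °C − -9.01 °C)/0.03126 = 944 W

Q = 944 W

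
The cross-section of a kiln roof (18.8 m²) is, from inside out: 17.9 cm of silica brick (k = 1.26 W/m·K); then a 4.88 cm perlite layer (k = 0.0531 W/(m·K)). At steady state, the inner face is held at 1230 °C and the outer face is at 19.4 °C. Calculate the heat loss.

Q = 21.4 kW

Treat each layer as a resistance in series:
  R_silica brick = L/(kA) = 0.179/(1.26·18.8) = 0.007557 K/W
  R_perlite = L/(kA) = 0.0488/(0.0531·18.8) = 0.04888 K/W
ΣR = 0.007557 + 0.04888 = 0.05644 K/W
Q = ΔT/ΣR = (1230 °C − 19.4 °C)/0.05644 = 21400 W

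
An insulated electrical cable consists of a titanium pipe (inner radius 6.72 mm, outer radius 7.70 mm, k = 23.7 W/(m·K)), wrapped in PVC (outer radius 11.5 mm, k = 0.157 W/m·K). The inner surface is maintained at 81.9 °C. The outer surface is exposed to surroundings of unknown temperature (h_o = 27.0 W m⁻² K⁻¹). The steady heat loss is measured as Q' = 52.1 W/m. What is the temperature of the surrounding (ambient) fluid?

Series resistances:
  R'_titanium = ln(0.00770/0.00672)/(2πk) = 0.1361/(2π·23.7) = 9.142×10^-4 m·K/W
  R'_PVC = ln(0.0115/0.00770)/(2πk) = 0.4011/(2π·0.157) = 0.4066 m·K/W
  R'_conv,out = 1/(2πr h) = 1/(2π·0.0115·27.0) = 0.5126 m·K/W
ΣR = 0.9201 m·K/W
ΔT = Q'·ΣR = 52.1 × 0.9201 = 47.94 K
Heat flows outward, so T_out = T_in − ΔT = 81.9 − 47.94 = 34.0 °C

T_out = 34.0 °C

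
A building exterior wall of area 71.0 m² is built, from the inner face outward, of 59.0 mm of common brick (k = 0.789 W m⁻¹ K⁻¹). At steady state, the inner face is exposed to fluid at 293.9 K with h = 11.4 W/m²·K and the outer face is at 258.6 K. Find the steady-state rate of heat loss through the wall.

Q = 15400 W

Treat each layer as a resistance in series:
  R_conv,in = 1/(hA) = 1/(11.4·71.0) = 0.001235 K/W
  R_common brick = L/(kA) = 0.0590/(0.789·71.0) = 0.001053 K/W
ΣR = 0.001235 + 0.001053 = 0.002288 K/W
Q = ΔT/ΣR = (293.9 K − 258.6 K)/0.002288 = 15400 W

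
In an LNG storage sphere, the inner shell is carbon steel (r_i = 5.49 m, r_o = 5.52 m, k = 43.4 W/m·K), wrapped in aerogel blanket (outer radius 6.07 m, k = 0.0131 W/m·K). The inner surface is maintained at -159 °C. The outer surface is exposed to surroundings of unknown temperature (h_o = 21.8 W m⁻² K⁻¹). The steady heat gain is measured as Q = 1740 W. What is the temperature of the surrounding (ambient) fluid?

T_out = 14.7 °C

Series resistances:
  R_carbon steel = (1/5.49 − 1/5.52)/(4πk) = 9.899×10^-4/(4π·43.4) = 1.815×10^-6 K/W
  R_aerogel blanket = (1/5.52 − 1/6.07)/(4πk) = 0.01641/(4π·0.0131) = 0.09971 K/W
  R_conv,out = 1/(4πr²h) = 1/(4π·6.07²·21.8) = 9.907×10^-5 K/W
ΣR = 0.09981 K/W
ΔT = Q·ΣR = 1740 × 0.09981 = 173.7 K
Heat flows inward, so T_out = T_in + ΔT = -159 + 173.7 = 14.7 °C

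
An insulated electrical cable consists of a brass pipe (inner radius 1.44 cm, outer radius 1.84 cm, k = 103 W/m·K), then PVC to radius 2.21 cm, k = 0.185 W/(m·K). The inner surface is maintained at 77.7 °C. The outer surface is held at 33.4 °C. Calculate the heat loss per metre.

Resistance network (inner→outer):
  R'_brass = ln(0.0184/0.0144)/(2πk) = 0.2451/(2π·103) = 3.788×10^-4 m·K/W
  R'_PVC = ln(0.0221/0.0184)/(2πk) = 0.1832/(2π·0.185) = 0.1576 m·K/W
ΣR = 3.788×10^-4 + 0.1576 = 0.1580 m·K/W
Q' = ΔT/ΣR = (77.7 °C − 33.4 °C)/0.1580 = 280 W/m

Q' = 280 W/m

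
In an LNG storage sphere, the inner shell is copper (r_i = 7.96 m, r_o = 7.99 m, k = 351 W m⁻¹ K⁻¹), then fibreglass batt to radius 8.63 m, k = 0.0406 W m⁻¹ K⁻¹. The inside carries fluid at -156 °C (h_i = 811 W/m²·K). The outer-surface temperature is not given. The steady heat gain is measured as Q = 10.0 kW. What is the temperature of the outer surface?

Sum the resistances:
  R_conv,in = 1/(4πr²h) = 1/(4π·7.96²·811) = 1.549×10^-6 K/W
  R_copper = (1/7.96 − 1/7.99)/(4πk) = 4.717×10^-4/(4π·351) = 1.069×10^-7 K/W
  R_fibreglass batt = (1/7.99 − 1/8.63)/(4πk) = 0.009282/(4π·0.0406) = 0.01819 K/W
ΣR = 0.01819 K/W
ΔT = Q·ΣR = 10000 × 0.01819 = 181.9 K
Heat flows inward, so T_out = T_in + ΔT = -156 + 181.9 = 25.9 °C

T_out = 25.9 °C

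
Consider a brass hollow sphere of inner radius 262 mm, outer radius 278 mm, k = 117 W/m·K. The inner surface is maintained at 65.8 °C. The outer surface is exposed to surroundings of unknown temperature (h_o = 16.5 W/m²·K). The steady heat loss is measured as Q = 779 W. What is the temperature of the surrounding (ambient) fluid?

T_out = 17.1 °C

Series resistances:
  R_brass = (1/0.262 − 1/0.278)/(4πk) = 0.2197/(4π·117) = 1.494×10^-4 K/W
  R_conv,out = 1/(4πr²h) = 1/(4π·0.278²·16.5) = 0.06240 K/W
ΣR = 0.06255 K/W
ΔT = Q·ΣR = 779 × 0.06255 = 48.73 K
Heat flows outward, so T_out = T_in − ΔT = 65.8 − 48.73 = 17.1 °C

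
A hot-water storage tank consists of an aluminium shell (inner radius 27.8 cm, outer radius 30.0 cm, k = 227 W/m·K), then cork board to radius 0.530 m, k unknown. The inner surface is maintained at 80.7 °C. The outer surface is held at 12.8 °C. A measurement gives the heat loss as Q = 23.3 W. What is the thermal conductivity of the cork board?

k = 0.0395 W/m·K

ΣR = ΔT/Q = |80.7 − 12.8|/23.3 = 2.914 K/W
Known resistances:
  R_aluminium = (1/0.278 − 1/0.300)/(4πk) = 0.2638/(4π·227) = 9.247×10^-5 K/W
R_cork board = ΣR − ΣR_known = 2.914 − 9.247×10^-5 = 2.914 K/W
(1/r₁−1/r₂)/(4πk) = 2.914 ⇒ k = 1.447/(4π·2.914) = 0.0395 W/m·K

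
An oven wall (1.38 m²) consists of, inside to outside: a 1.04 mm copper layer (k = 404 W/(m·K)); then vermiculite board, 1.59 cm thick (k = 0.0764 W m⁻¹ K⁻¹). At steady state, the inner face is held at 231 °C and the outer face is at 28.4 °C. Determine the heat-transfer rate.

Resistance network (inner→outer):
  R_copper = L/(kA) = 0.00104/(404·1.38) = 1.865×10^-6 K/W
  R_vermiculite board = L/(kA) = 0.0159/(0.0764·1.38) = 0.1508 K/W
ΣR = 1.865×10^-6 + 0.1508 = 0.1508 K/W
Q = ΔT/ΣR = (231 °C − 28.4 °C)/0.1508 = 1340 W

Q = 1340 W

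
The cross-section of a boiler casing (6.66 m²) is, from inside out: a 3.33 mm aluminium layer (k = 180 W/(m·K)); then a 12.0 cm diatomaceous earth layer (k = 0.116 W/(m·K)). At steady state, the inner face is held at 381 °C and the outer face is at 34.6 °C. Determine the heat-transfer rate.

Q = 2.23 kW

Series thermal resistances, inner to outer:
  R_aluminium = L/(kA) = 0.00333/(180·6.66) = 2.778×10^-6 K/W
  R_diatomaceous earth = L/(kA) = 0.120/(0.116·6.66) = 0.1553 K/W
ΣR = 2.778×10^-6 + 0.1553 = 0.1553 K/W
Q = ΔT/ΣR = (381 °C − 34.6 °C)/0.1553 = 2230 W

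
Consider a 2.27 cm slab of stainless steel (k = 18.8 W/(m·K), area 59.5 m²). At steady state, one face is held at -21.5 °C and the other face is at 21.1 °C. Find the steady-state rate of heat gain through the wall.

Q = 2.10×10^6 W

Q = kA·ΔT/L = 18.8 × 59.5 × |-21.5 °C − 21.1 °C| / 0.0227 = 2.10×10^6 W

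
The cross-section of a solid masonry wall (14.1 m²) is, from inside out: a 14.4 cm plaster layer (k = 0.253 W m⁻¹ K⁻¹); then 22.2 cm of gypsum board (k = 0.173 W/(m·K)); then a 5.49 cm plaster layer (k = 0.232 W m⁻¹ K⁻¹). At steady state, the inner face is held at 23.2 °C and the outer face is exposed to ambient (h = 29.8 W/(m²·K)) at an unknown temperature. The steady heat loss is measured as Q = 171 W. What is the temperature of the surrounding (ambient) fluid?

Sum the resistances:
  R_plaster = L/(kA) = 0.144/(0.253·14.1) = 0.04037 K/W
  R_gypsum board = L/(kA) = 0.222/(0.173·14.1) = 0.09101 K/W
  R_plaster = L/(kA) = 0.0549/(0.232·14.1) = 0.01678 K/W
  R_conv,out = 1/(hA) = 1/(29.8·14.1) = 0.002380 K/W
ΣR = 0.1505 K/W
ΔT = Q·ΣR = 171 × 0.1505 = 25.74 K
Heat flows outward, so T_out = T_in − ΔT = 23.2 − 25.74 = -2.54 °C

T_out = -2.54 °C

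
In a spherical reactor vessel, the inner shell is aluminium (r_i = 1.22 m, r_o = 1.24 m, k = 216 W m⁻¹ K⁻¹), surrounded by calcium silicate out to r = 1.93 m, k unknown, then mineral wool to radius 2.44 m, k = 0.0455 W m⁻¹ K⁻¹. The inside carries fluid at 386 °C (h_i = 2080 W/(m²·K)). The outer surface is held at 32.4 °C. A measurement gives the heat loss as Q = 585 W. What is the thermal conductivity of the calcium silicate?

ΣR = ΔT/Q = |386 − 32.4|/585 = 0.6044 K/W
Known resistances:
  R_conv,in = 1/(4πr²h) = 1/(4π·1.22²·2080) = 2.570×10^-5 K/W
  R_aluminium = (1/1.22 − 1/1.24)/(4πk) = 0.01322/(4π·216) = 4.871×10^-6 K/W
  R_mineral wool = (1/1.93 − 1/2.44)/(4πk) = 0.1083/(4π·0.0455) = 0.1894 K/W
R_calcium silicate = ΣR − ΣR_known = 0.6044 − 0.1894 = 0.4150 K/W
(1/r₁−1/r₂)/(4πk) = 0.4150 ⇒ k = 0.2883/(4π·0.4150) = 0.0553 W/m·K

k = 0.0553 W/m·K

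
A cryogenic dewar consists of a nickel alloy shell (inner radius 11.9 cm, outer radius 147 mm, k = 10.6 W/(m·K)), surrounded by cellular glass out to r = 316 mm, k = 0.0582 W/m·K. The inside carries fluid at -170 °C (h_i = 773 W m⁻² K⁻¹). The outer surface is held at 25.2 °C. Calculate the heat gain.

Treat each layer as a resistance in series:
  R_conv,in = 1/(4πr²h) = 1/(4π·0.119²·773) = 0.007270 K/W
  R_nickel alloy = (1/0.119 − 1/0.147)/(4πk) = 1.601/(4π·10.6) = 0.01202 K/W
  R_cellular glass = (1/0.147 − 1/0.316)/(4πk) = 3.638/(4π·0.0582) = 4.975 K/W
ΣR = 0.007270 + 0.01202 + 4.975 = 4.994 K/W
Q = ΔT/ΣR = (-170 °C − 25.2 °C)/4.994 = -39.1 W
(Negative Q ⇒ heat flows inward; heat gain = 39.1 W.)

Q = 39.1 W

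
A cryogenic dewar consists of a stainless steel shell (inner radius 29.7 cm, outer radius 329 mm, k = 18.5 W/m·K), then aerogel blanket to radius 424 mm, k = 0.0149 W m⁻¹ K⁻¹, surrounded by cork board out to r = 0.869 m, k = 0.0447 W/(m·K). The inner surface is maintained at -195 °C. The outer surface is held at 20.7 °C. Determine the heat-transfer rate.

Q = 37.3 W

Treat each layer as a resistance in series:
  R_stainless steel = (1/0.297 − 1/0.329)/(4πk) = 0.3275/(4π·18.5) = 0.001409 K/W
  R_aerogel blanket = (1/0.329 − 1/0.424)/(4πk) = 0.6810/(4π·0.0149) = 3.637 K/W
  R_cork board = (1/0.424 − 1/0.869)/(4πk) = 1.208/(4π·0.0447) = 2.150 K/W
ΣR = 0.001409 + 3.637 + 2.150 = 5.788 K/W
Q = ΔT/ΣR = (-195 °C − 20.7 °C)/5.788 = -37.3 W
(Negative Q ⇒ heat flows inward; heat gain = 37.3 W.)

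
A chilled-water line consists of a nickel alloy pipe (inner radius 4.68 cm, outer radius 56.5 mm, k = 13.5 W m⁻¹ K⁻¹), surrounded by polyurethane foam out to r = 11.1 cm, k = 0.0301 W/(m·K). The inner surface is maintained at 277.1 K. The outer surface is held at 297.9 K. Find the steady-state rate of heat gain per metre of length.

Q' = 5.82 W/m

Series thermal resistances, inner to outer:
  R'_nickel alloy = ln(0.0565/0.0468)/(2πk) = 0.1884/(2π·13.5) = 0.002221 m·K/W
  R'_polyurethane foam = ln(0.111/0.0565)/(2πk) = 0.6753/(2π·0.0301) = 3.571 m·K/W
ΣR = 0.002221 + 3.571 = 3.573 m·K/W
Q' = ΔT/ΣR = (277.1 K − 297.9 K)/3.573 = -5.82 W/m
(Negative Q' ⇒ heat flows inward; heat gain = 5.82 W/m.)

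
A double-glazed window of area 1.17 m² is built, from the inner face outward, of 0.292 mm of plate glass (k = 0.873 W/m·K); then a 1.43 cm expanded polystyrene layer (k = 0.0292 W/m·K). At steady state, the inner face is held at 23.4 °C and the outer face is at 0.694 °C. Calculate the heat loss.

Treat each layer as a resistance in series:
  R_plate glass = L/(kA) = 2.92×10^-4/(0.873·1.17) = 2.859×10^-4 K/W
  R_expanded polystyrene = L/(kA) = 0.0143/(0.0292·1.17) = 0.4186 K/W
ΣR = 2.859×10^-4 + 0.4186 = 0.4189 K/W
Q = ΔT/ΣR = (23.4 °C − 0.694 °C)/0.4189 = 54.2 W

Q = 54.2 W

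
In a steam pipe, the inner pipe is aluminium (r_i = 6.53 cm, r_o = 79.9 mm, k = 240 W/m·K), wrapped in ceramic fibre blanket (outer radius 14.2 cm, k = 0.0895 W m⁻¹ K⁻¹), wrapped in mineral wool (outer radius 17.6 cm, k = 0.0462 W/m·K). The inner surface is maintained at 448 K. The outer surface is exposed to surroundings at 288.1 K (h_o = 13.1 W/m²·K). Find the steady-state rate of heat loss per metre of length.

Series thermal resistances, inner to outer:
  R'_aluminium = ln(0.0799/0.0653)/(2πk) = 0.2018/(2π·240) = 1.338×10^-4 m·K/W
  R'_ceramic fibre blanket = ln(0.142/0.0799)/(2πk) = 0.5751/(2π·0.0895) = 1.023 m·K/W
  R'_mineral wool = ln(0.176/0.142)/(2πk) = 0.2147/(2π·0.0462) = 0.7395 m·K/W
  R'_conv,out = 1/(2πr h) = 1/(2π·0.176·13.1) = 0.06903 m·K/W
ΣR = 1.338×10^-4 + 1.023 + 0.7395 + 0.06903 = 1.832 m·K/W
Q' = ΔT/ΣR = (448 K − 288.1 K)/1.832 = 87.3 W/m

Q' = 87.3 W/m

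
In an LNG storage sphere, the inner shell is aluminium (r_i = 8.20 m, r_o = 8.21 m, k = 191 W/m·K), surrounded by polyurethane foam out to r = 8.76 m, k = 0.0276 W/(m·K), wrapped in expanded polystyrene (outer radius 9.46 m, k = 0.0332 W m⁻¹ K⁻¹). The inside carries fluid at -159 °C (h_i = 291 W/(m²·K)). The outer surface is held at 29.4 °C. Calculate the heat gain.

Resistance network (inner→outer):
  R_conv,in = 1/(4πr²h) = 1/(4π·8.20²·291) = 4.067×10^-6 K/W
  R_aluminium = (1/8.20 − 1/8.21)/(4πk) = 1.485×10^-4/(4π·191) = 6.189×10^-8 K/W
  R_polyurethane foam = (1/8.21 − 1/8.76)/(4πk) = 0.007647/(4π·0.0276) = 0.02205 K/W
  R_expanded polystyrene = (1/8.76 − 1/9.46)/(4πk) = 0.008447/(4π·0.0332) = 0.02025 K/W
ΣR = 4.067×10^-6 + 6.189×10^-8 + 0.02205 + 0.02025 = 0.04230 K/W
Q = ΔT/ΣR = (-159 °C − 29.4 °C)/0.04230 = -4450 W
(Negative Q ⇒ heat flows inward; heat gain = 4450 W.)

Q = 4450 W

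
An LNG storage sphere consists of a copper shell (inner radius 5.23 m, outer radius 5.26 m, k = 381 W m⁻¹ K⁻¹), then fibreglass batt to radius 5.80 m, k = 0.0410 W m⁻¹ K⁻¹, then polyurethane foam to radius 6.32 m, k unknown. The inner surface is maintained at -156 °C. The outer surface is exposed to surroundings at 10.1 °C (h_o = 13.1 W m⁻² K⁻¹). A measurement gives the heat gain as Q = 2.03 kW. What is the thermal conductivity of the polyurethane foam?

k = 0.0239 W/m·K

ΣR = ΔT/Q = |-156 − 10.1|/2030 = 0.08182 K/W
Known resistances:
  R_copper = (1/5.23 − 1/5.26)/(4πk) = 0.001091/(4π·381) = 2.278×10^-7 K/W
  R_fibreglass batt = (1/5.26 − 1/5.80)/(4πk) = 0.01770/(4π·0.0410) = 0.03435 K/W
  R_conv,out = 1/(4πr²h) = 1/(4π·6.32²·13.1) = 1.521×10^-4 K/W
R_polyurethane foam = ΣR − ΣR_known = 0.08182 − 0.03450 = 0.04732 K/W
(1/r₁−1/r₂)/(4πk) = 0.04732 ⇒ k = 0.01419/(4π·0.04732) = 0.0239 W/m·K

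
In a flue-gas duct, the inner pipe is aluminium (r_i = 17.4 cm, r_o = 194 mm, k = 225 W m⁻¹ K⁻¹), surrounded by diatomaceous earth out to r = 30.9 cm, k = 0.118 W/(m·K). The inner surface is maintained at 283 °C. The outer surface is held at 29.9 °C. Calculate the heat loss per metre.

Series thermal resistances, inner to outer:
  R'_aluminium = ln(0.194/0.174)/(2πk) = 0.1088/(2π·225) = 7.696×10^-5 m·K/W
  R'_diatomaceous earth = ln(0.309/0.194)/(2πk) = 0.4655/(2π·0.118) = 0.6278 m·K/W
ΣR = 7.696×10^-5 + 0.6278 = 0.6279 m·K/W
Q' = ΔT/ΣR = (283 °C − 29.9 °C)/0.6279 = 403 W/m

Q' = 403 W/m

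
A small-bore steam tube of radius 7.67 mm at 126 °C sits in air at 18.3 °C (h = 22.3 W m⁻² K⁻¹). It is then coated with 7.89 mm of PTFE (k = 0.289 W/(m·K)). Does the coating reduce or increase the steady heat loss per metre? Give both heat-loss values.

increases: 116 → 127 W/m

Critical radius for a cylinder: r_cr = k/h = 0.0130 m = 1.30 cm.
Outer radius after coating: r₂ = 0.00767 + 0.00789 = 0.01556 m.
r₁ < r_cr < r₂: heat loss rises to a maximum at r_cr then falls. Whether the coating helps depends on whether Q(r₂) has dropped back below Q(r₁).
Bare: R = 1/(2πr₁h) = 0.9305 m·K/W; Q = 107.7/0.9305 = 116 W/m.
Coated: R = R_cond + R_conv = 0.8482 m·K/W; Q = 107.7/0.8482 = 127 W/m.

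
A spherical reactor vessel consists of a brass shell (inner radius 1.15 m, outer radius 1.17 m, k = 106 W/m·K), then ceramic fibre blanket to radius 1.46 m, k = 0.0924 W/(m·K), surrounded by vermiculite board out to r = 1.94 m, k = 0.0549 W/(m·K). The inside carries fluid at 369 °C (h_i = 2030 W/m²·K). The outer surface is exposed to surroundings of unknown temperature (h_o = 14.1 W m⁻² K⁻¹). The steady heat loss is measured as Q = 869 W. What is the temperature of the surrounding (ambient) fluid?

Sum the resistances:
  R_conv,in = 1/(4πr²h) = 1/(4π·1.15²·2030) = 2.964×10^-5 K/W
  R_brass = (1/1.15 − 1/1.17)/(4πk) = 0.01486/(4π·106) = 1.116×10^-5 K/W
  R_ceramic fibre blanket = (1/1.17 − 1/1.46)/(4πk) = 0.1698/(4π·0.0924) = 0.1462 K/W
  R_vermiculite board = (1/1.46 − 1/1.94)/(4πk) = 0.1695/(4π·0.0549) = 0.2456 K/W
  R_conv,out = 1/(4πr²h) = 1/(4π·1.94²·14.1) = 0.001500 K/W
ΣR = 0.3934 K/W
ΔT = Q·ΣR = 869 × 0.3934 = 341.9 K
Heat flows outward, so T_out = T_in − ΔT = 369 − 341.9 = 27.1 °C

T_out = 27.1 °C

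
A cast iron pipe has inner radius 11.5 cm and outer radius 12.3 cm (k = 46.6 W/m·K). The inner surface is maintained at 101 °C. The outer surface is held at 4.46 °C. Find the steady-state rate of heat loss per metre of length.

Q' = 4.20×10^5 W/m

Q' = 2πk·ΔT/ln(r₂/r₁) = 2π × 46.6 × 96.54 / ln(0.123/0.115) = 4.20×10^5 W/m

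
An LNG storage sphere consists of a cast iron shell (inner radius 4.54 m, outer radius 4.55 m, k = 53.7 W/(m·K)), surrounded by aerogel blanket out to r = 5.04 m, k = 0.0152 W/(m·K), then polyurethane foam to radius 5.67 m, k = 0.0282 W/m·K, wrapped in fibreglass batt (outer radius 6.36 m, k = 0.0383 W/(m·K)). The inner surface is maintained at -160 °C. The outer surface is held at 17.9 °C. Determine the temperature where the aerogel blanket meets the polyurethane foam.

Series thermal resistances, inner to outer:
  R_cast iron = (1/4.54 − 1/4.55)/(4πk) = 4.841×10^-4/(4π·53.7) = 7.174×10^-7 K/W
  R_aerogel blanket = (1/4.55 − 1/5.04)/(4πk) = 0.02137/(4π·0.0152) = 0.1119 K/W
  R_polyurethane foam = (1/5.04 − 1/5.67)/(4πk) = 0.02205/(4π·0.0282) = 0.06221 K/W
  R_fibreglass batt = (1/5.67 − 1/6.36)/(4πk) = 0.01913/(4π·0.0383) = 0.03976 K/W
ΣR = 7.174×10^-7 + 0.1119 + 0.06221 + 0.03976 = 0.2139 K/W
Q = ΔT/ΣR = (-160 °C − 17.9 °C)/0.2139 = -831.7 W
From the inner boundary to the aerogel blanket/polyurethane foam interface, ΣR_partial = 0.1119 K/W.
T_interface = T_in − Q·ΣR_partial = -160 °C − (-831.7)(0.1119) = -66.9 °C

T = -66.9 °C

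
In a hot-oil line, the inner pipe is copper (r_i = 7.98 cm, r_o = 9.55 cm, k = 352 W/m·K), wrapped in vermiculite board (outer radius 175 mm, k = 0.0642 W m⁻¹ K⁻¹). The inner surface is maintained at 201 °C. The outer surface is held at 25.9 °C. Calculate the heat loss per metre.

Resistance network (inner→outer):
  R'_copper = ln(0.0955/0.0798)/(2πk) = 0.1796/(2π·352) = 8.121×10^-5 m·K/W
  R'_vermiculite board = ln(0.175/0.0955)/(2πk) = 0.6057/(2π·0.0642) = 1.501 m·K/W
ΣR = 8.121×10^-5 + 1.501 = 1.501 m·K/W
Q' = ΔT/ΣR = (201 °C − 25.9 °C)/1.501 = 117 W/m

Q' = 117 W/m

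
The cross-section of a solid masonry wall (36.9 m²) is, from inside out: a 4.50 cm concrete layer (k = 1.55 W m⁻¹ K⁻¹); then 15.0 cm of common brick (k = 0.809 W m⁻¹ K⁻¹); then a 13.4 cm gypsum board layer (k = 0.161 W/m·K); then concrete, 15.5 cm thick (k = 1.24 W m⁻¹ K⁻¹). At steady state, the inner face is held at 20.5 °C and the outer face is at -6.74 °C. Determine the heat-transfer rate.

Series thermal resistances, inner to outer:
  R_concrete = L/(kA) = 0.0450/(1.55·36.9) = 7.868×10^-4 K/W
  R_common brick = L/(kA) = 0.150/(0.809·36.9) = 0.005025 K/W
  R_gypsum board = L/(kA) = 0.134/(0.161·36.9) = 0.02256 K/W
  R_concrete = L/(kA) = 0.155/(1.24·36.9) = 0.003388 K/W
ΣR = 7.868×10^-4 + 0.005025 + 0.02256 + 0.003388 = 0.03176 K/W
Q = ΔT/ΣR = (20.5 °C − -6.74 °C)/0.03176 = 858 W

Q = 858 W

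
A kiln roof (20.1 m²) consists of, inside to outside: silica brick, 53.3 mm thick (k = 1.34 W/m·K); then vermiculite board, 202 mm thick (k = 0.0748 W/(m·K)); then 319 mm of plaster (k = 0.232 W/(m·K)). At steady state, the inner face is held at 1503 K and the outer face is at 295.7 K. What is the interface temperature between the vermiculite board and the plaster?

T = 699 K

Treat each layer as a resistance in series:
  R_silica brick = L/(kA) = 0.0533/(1.34·20.1) = 0.001979 K/W
  R_vermiculite board = L/(kA) = 0.202/(0.0748·20.1) = 0.1344 K/W
  R_plaster = L/(kA) = 0.319/(0.232·20.1) = 0.06841 K/W
ΣR = 0.001979 + 0.1344 + 0.06841 = 0.2048 K/W
Q = ΔT/ΣR = (1503 K − 295.7 K)/0.2048 = 5895 W
From the inner boundary to the vermiculite board/plaster interface, ΣR_partial = 0.1364 K/W.
T_interface = T_in − Q·ΣR_partial = 1503 K − (5895)(0.1364) = 699 K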